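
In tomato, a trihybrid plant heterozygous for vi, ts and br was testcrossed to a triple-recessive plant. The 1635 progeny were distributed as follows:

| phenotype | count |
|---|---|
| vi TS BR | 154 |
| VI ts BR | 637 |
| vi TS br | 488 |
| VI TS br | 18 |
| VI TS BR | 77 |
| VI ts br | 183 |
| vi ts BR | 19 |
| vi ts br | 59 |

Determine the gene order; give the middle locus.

vi

The two most frequent reciprocal classes, vi TS br and VI ts BR, are the parental types, so the F1 was vi TS br / VI ts BR.
The two rarest classes, VI TS br and vi ts BR, are the double crossovers. Comparing them with the parentals, only the vi allele has switched, so vi is the middle locus and the order is ts – vi – br.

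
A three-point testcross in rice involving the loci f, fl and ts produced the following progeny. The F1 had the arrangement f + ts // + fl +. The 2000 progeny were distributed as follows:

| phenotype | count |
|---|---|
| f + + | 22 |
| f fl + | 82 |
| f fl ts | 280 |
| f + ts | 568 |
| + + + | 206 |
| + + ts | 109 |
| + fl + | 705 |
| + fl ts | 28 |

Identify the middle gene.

The two rarest classes, f + + and + fl ts, are the double crossovers. Comparing them with the parentals, only the ts allele has switched, so ts is the middle locus and the order is fl – ts – f.

ts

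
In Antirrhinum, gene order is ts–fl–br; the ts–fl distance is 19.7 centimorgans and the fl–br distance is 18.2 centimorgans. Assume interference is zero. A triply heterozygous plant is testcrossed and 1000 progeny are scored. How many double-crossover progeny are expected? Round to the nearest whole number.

Map distances give recombination frequencies of 0.197 and 0.182 for the two intervals.
With no interference, expected double-crossover frequency = 0.197 × 0.182 = 0.03585.
Expected number = 0.03585 × 1000 = 35.85 ≈ 36.

36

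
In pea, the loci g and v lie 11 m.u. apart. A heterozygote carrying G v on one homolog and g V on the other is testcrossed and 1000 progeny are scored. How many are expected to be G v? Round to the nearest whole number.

A map distance of 11 m.u. corresponds to a recombination frequency of 0.110.
The F1 is G v / g V, so G v is a parental gamete class with expected frequency (1 − r)/2 = 0.890/2 = 0.4450.
Expected number = 0.4450 × 1000 = 445.00 ≈ 445.

445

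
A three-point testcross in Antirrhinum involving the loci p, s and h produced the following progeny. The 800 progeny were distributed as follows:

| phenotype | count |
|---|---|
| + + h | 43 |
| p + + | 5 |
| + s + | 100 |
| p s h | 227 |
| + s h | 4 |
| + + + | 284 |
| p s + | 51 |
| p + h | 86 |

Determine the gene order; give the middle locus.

The two most frequent reciprocal classes, + + + and p s h, are the parental types, so the F1 was + + + / p s h.
The two rarest classes, p + + and + s h, are the double crossovers. Comparing them with the parentals, only the p allele has switched, so p is the middle locus and the order is h – p – s.

p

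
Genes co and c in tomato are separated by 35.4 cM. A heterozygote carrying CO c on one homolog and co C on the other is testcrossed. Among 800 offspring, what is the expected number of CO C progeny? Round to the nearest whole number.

A map distance of 35.4 cM corresponds to a recombination frequency of 0.354.
The F1 is CO c / co C, so CO C is a recombinant gamete class with expected frequency r/2 = 0.354/2 = 0.1770.
Expected number = 0.1770 × 800 = 141.60 ≈ 142.

142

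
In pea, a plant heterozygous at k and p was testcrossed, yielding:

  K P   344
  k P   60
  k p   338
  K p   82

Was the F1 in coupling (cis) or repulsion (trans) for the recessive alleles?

The two most frequent classes are K P (344) and k p (338); these are the parental (non-recombinant) types.
So the F1 carried K P on one chromosome and k p on the other — the recessive alleles are on the same chromosome (cis / coupling).

cis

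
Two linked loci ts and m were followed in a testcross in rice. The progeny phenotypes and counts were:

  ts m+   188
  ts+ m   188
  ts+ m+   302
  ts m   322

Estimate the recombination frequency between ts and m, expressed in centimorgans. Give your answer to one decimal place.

The two most frequent classes, ts+ m+ (302) and ts m (322), are the parental types, so the F1 was ts+ m+ / ts m.
The recombinant classes are ts+ m and ts m+: 188 + 188 = 376.
Recombination frequency = 376/1000 = 0.3760 ≈ 37.6%, i.e. 37.6 centimorgans.

37.6 centimorgans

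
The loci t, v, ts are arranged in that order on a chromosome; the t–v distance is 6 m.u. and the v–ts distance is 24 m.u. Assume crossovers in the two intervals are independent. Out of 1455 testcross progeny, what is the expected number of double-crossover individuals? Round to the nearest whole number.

21

Map distances give recombination frequencies of 0.060 and 0.240 for the two intervals.
With no interference, expected double-crossover frequency = 0.060 × 0.240 = 0.01440.
Expected number = 0.01440 × 1455 = 20.95 ≈ 21.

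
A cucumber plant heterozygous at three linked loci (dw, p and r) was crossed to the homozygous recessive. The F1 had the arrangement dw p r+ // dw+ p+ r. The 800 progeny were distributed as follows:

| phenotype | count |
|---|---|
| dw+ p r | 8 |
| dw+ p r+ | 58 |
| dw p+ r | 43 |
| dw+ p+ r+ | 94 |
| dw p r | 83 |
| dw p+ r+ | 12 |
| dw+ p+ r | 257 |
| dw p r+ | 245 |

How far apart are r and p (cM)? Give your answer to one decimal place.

The two rarest classes, dw p+ r+ and dw+ p r, are the double crossovers. Comparing them with the parentals, only the p allele has switched, so p is the middle locus and the order is dw – p – r.
Crossovers in the p–r interval produce the single-crossover classes dw p r and dw+ p+ r+ (83 + 94 = 177) plus the double crossovers (20).
RF(p–r) = (177 + 20) / 800 = 197/800 = 0.2462 → 24.6 cM.

24.6 cM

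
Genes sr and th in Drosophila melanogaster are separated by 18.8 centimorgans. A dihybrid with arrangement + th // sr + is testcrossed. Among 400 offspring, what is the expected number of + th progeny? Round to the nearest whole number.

162

A map distance of 18.8 centimorgans corresponds to a recombination frequency of 0.188.
The F1 is + th / sr +, so + th is a parental gamete class with expected frequency (1 − r)/2 = 0.812/2 = 0.4060.
Expected number = 0.4060 × 400 = 162.40 ≈ 162.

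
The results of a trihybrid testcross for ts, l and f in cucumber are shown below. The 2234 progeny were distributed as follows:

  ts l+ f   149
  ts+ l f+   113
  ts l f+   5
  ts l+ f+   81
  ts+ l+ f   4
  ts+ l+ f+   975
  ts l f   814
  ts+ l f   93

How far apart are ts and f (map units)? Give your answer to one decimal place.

The two most frequent reciprocal classes, ts+ l+ f+ and ts l f, are the parental types, so the F1 was ts+ l+ f+ / ts l f.
The two rarest classes, ts+ l+ f and ts l f+, are the double crossovers. Comparing them with the parentals, only the f allele has switched, so f is the middle locus and the order is l – f – ts.
Crossovers in the f–ts interval produce the single-crossover classes ts l+ f+ and ts+ l f (81 + 93 = 174) plus the double crossovers (9).
RF(f–ts) = (174 + 9) / 2234 = 183/2234 = 0.0819 → 8.2 map units.

8.2 map units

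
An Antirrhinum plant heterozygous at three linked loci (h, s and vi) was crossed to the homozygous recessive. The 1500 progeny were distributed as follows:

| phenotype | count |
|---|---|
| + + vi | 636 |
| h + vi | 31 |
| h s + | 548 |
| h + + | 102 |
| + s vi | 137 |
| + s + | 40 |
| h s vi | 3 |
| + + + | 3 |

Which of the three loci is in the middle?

vi

The two most frequent reciprocal classes, + + vi and h s +, are the parental types, so the F1 was + + vi / h s +.
The two rarest classes, + + + and h s vi, are the double crossovers. Comparing them with the parentals, only the vi allele has switched, so vi is the middle locus and the order is s – vi – h.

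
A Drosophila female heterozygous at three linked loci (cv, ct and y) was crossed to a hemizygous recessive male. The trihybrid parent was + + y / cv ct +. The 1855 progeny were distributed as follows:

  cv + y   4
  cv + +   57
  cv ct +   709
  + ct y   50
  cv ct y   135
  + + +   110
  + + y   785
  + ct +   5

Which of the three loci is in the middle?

cv

The two rarest classes, cv + y and + ct +, are the double crossovers. Comparing them with the parentals, only the cv allele has switched, so cv is the middle locus and the order is y – cv – ct.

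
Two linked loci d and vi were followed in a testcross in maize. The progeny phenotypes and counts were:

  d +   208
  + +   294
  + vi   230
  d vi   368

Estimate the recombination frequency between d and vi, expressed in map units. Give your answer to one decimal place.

The two most frequent classes, + + (294) and d vi (368), are the parental types, so the F1 was + + / d vi.
The recombinant classes are + vi and d +: 230 + 208 = 438.
Recombination frequency = 438/1100 = 0.3982 ≈ 39.8%, i.e. 39.8 map units.

39.8 map units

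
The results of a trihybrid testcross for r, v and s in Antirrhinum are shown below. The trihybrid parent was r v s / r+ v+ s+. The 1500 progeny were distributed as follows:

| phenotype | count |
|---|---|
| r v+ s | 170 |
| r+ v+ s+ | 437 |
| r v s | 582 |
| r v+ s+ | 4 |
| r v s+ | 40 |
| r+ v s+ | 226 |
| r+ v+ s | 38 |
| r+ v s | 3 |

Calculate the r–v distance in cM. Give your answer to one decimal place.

26.9 cM

The two rarest classes, r+ v s and r v+ s+, are the double crossovers. Comparing them with the parentals, only the r allele has switched, so r is the middle locus and the order is v – r – s.
Crossovers in the v–r interval produce the single-crossover classes r v+ s and r+ v s+ (170 + 226 = 396) plus the double crossovers (7).
RF(v–r) = (396 + 7) / 1500 = 403/1500 = 0.2687 → 26.9 cM.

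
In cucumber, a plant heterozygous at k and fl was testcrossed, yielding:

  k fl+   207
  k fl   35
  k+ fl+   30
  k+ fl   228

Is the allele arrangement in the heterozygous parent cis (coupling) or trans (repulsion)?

The two most frequent classes are k+ fl (228) and k fl+ (207); these are the parental (non-recombinant) types.
So the F1 carried k+ fl on one chromosome and k fl+ on the other — the recessive alleles are on opposite chromosomes (trans / repulsion).

trans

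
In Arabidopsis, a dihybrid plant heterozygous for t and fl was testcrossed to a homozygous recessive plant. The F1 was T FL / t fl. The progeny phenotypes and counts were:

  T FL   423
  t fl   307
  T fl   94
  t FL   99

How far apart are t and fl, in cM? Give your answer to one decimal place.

20.9 cM

The recombinant classes are T fl and t FL: 94 + 99 = 193.
Recombination frequency = 193/923 = 0.2091 ≈ 20.9%, i.e. 20.9 cM.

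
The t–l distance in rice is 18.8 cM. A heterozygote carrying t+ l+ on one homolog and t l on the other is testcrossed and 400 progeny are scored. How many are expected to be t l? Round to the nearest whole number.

162

A map distance of 18.8 cM corresponds to a recombination frequency of 0.188.
The F1 is t+ l+ / t l, so t l is a parental gamete class with expected frequency (1 − r)/2 = 0.812/2 = 0.4060.
Expected number = 0.4060 × 400 = 162.40 ≈ 162.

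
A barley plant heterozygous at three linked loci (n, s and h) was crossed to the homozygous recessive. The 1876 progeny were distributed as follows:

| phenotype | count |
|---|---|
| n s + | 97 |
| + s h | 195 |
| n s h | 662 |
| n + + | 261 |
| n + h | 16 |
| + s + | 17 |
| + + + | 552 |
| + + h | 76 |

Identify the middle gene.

s

The two most frequent reciprocal classes, n s h and + + +, are the parental types, so the F1 was n s h / + + +.
The two rarest classes, n + h and + s +, are the double crossovers. Comparing them with the parentals, only the s allele has switched, so s is the middle locus and the order is n – s – h.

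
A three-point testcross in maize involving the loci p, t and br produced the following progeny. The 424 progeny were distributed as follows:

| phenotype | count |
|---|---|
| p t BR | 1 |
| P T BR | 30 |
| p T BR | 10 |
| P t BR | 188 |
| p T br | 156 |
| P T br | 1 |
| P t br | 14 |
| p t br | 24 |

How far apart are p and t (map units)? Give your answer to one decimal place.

13.2 map units

The two most frequent reciprocal classes, p T br and P t BR, are the parental types, so the F1 was p T br / P t BR.
The two rarest classes, P T br and p t BR, are the double crossovers. Comparing them with the parentals, only the p allele has switched, so p is the middle locus and the order is br – p – t.
Crossovers in the p–t interval produce the single-crossover classes p t br and P T BR (24 + 30 = 54) plus the double crossovers (2).
RF(p–t) = (54 + 2) / 424 = 56/424 = 0.1321 → 13.2 map units.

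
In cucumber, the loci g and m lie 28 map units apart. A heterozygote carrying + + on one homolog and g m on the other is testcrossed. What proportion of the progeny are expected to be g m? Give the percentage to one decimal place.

A map distance of 28 map units corresponds to a recombination frequency of 0.280.
The F1 is + + / g m, so g m is a parental gamete class with expected frequency (1 − r)/2 = 0.720/2 = 0.3600.
That is 0.3600 = 36.0% of the progeny.

36.0%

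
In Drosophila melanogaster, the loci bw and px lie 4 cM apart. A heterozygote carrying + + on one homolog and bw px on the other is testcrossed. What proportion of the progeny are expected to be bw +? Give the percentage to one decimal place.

A map distance of 4 cM corresponds to a recombination frequency of 0.040.
The F1 is + + / bw px, so bw + is a recombinant gamete class with expected frequency r/2 = 0.040/2 = 0.0200.
That is 0.0200 = 2.0% of the progeny.

2.0%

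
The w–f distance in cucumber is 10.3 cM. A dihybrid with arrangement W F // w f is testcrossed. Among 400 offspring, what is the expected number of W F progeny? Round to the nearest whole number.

179

A map distance of 10.3 cM corresponds to a recombination frequency of 0.103.
The F1 is W F / w f, so W F is a parental gamete class with expected frequency (1 − r)/2 = 0.897/2 = 0.4485.
Expected number = 0.4485 × 400 = 179.40 ≈ 179.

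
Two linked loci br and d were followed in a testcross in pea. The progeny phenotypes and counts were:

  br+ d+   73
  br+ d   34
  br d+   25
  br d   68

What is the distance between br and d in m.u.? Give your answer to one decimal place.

The two most frequent classes, br+ d+ (73) and br d (68), are the parental types, so the F1 was br+ d+ / br d.
The recombinant classes are br+ d and br d+: 34 + 25 = 59.
Recombination frequency = 59/200 = 0.2950 ≈ 29.5%, i.e. 29.5 m.u.

29.5 m.u.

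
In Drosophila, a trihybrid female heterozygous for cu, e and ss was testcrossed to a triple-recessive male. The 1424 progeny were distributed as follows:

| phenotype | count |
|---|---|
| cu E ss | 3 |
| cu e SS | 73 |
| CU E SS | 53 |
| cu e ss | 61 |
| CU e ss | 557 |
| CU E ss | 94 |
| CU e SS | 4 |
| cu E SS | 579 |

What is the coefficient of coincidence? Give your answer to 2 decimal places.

The two most frequent reciprocal classes, CU e ss and cu E SS, are the parental types, so the F1 was CU e ss / cu E SS.
The two rarest classes, CU e SS and cu E ss, are the double crossovers. Comparing them with the parentals, only the ss allele has switched, so ss is the middle locus and the order is e – ss – cu.
e–ss: (167 + 7)/1424 = 0.1222; ss–cu: (114 + 7)/1424 = 0.0850.
Expected DCO frequency = 0.1222 × 0.0850 ≈ 0.01039; observed = 7/1424 ≈ 0.00492.
Coefficient of coincidence = 0.00492/0.01039 ≈ 0.47.

0.47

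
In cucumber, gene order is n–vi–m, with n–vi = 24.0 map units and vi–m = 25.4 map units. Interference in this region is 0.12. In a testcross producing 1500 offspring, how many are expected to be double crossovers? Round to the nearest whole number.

80

Map distances give recombination frequencies of 0.240 and 0.254 for the two intervals.
With interference 0.12 (so coincidence = 0.88), expected double-crossover frequency = 0.240 × 0.254 × 0.88 = 0.05364.
Expected number = 0.05364 × 1500 = 80.47 ≈ 80.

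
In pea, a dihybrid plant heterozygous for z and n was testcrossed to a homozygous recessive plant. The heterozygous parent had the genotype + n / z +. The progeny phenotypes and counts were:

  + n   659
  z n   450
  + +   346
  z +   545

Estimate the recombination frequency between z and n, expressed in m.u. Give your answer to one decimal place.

The recombinant classes are + + and z n: 346 + 450 = 796.
Recombination frequency = 796/2000 = 0.3980 ≈ 39.8%, i.e. 39.8 m.u.

39.8 m.u.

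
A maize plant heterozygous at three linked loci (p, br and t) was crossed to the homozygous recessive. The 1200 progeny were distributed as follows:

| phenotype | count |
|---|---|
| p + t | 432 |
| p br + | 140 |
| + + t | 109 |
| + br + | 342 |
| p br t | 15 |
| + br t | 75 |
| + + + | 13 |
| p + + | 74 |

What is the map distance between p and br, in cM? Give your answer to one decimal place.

The two most frequent reciprocal classes, p + t and + br +, are the parental types, so the F1 was p + t / + br +.
The two rarest classes, p br t and + + +, are the double crossovers. Comparing them with the parentals, only the br allele has switched, so br is the middle locus and the order is t – br – p.
Crossovers in the br–p interval produce the single-crossover classes + + t and p br + (109 + 140 = 249) plus the double crossovers (28).
RF(br–p) = (249 + 28) / 1200 = 277/1200 = 0.2308 → 23.1 cM.

23.1 cM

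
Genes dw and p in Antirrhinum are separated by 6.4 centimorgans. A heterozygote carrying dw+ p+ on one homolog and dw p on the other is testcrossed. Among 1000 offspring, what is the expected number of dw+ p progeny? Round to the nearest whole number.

32

A map distance of 6.4 centimorgans corresponds to a recombination frequency of 0.064.
The F1 is dw+ p+ / dw p, so dw+ p is a recombinant gamete class with expected frequency r/2 = 0.064/2 = 0.0320.
Expected number = 0.0320 × 1000 = 32.00 ≈ 32.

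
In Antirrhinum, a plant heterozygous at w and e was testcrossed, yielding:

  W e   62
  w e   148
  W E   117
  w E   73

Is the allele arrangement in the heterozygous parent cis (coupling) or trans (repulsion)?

The two most frequent classes are W E (117) and w e (148); these are the parental (non-recombinant) types.
So the F1 carried W E on one chromosome and w e on the other — the recessive alleles are on the same chromosome (cis / coupling).

cis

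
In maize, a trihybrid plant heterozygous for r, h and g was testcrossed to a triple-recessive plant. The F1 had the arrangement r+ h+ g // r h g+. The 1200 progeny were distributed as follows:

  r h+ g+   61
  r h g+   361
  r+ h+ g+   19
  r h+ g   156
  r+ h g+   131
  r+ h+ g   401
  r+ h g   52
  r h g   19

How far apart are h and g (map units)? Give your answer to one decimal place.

12.6 map units

The two rarest classes, r+ h+ g+ and r h g, are the double crossovers. Comparing them with the parentals, only the g allele has switched, so g is the middle locus and the order is r – g – h.
Crossovers in the g–h interval produce the single-crossover classes r+ h g and r h+ g+ (52 + 61 = 113) plus the double crossovers (38).
RF(g–h) = (113 + 38) / 1200 = 151/1200 = 0.1258 → 12.6 map units.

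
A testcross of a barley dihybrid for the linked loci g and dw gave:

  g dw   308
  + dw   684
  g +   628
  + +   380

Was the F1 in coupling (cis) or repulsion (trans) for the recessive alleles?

trans

The two most frequent classes are + dw (684) and g + (628); these are the parental (non-recombinant) types.
So the F1 carried + dw on one chromosome and g + on the other — the recessive alleles are on opposite chromosomes (trans / repulsion).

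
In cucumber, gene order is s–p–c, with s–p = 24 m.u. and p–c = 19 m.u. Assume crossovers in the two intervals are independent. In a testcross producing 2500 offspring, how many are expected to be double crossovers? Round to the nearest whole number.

114

Map distances give recombination frequencies of 0.240 and 0.190 for the two intervals.
With no interference, expected double-crossover frequency = 0.240 × 0.190 = 0.04560.
Expected number = 0.04560 × 2500 = 114.00 ≈ 114.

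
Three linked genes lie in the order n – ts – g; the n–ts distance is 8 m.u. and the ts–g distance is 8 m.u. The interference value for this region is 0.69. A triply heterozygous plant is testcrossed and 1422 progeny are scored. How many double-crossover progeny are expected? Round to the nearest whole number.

Map distances give recombination frequencies of 0.080 and 0.080 for the two intervals.
With interference 0.69 (so coincidence = 0.31), expected double-crossover frequency = 0.080 × 0.080 × 0.31 = 0.00198.
Expected number = 0.00198 × 1422 = 2.82 ≈ 3.

3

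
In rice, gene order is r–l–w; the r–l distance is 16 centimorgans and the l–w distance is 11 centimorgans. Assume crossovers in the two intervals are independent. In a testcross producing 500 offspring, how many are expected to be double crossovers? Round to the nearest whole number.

9

Map distances give recombination frequencies of 0.160 and 0.110 for the two intervals.
With no interference, expected double-crossover frequency = 0.160 × 0.110 = 0.01760.
Expected number = 0.01760 × 500 = 8.80 ≈ 9.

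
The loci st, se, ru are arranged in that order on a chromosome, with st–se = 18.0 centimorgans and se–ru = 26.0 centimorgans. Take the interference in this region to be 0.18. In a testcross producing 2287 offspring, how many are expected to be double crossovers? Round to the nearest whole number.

Map distances give recombination frequencies of 0.180 and 0.260 for the two intervals.
With interference 0.18 (so coincidence = 0.82), expected double-crossover frequency = 0.180 × 0.260 × 0.82 = 0.03838.
Expected number = 0.03838 × 2287 = 87.77 ≈ 88.

88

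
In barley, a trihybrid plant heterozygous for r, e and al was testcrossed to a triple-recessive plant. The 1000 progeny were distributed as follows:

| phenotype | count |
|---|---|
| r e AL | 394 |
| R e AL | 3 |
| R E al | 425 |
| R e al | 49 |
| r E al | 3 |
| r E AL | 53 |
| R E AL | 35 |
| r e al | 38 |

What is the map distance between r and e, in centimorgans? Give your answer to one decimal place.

10.8 centimorgans

The two most frequent reciprocal classes, R E al and r e AL, are the parental types, so the F1 was R E al / r e AL.
The two rarest classes, r E al and R e AL, are the double crossovers. Comparing them with the parentals, only the r allele has switched, so r is the middle locus and the order is e – r – al.
Crossovers in the e–r interval produce the single-crossover classes R e al and r E AL (49 + 53 = 102) plus the double crossovers (6).
RF(e–r) = (102 + 6) / 1000 = 108/1000 = 0.1080 → 10.8 centimorgans.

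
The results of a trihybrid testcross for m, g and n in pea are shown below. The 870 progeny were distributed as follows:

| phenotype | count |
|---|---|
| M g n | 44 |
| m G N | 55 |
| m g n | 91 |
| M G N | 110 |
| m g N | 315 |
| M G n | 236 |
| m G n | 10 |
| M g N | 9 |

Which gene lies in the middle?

m

The two most frequent reciprocal classes, M G n and m g N, are the parental types, so the F1 was M G n / m g N.
The two rarest classes, m G n and M g N, are the double crossovers. Comparing them with the parentals, only the m allele has switched, so m is the middle locus and the order is n – m – g.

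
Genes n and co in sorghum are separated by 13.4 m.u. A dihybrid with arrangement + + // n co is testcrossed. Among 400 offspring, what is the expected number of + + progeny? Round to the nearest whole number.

A map distance of 13.4 m.u. corresponds to a recombination frequency of 0.134.
The F1 is + + / n co, so + + is a parental gamete class with expected frequency (1 − r)/2 = 0.866/2 = 0.4330.
Expected number = 0.4330 × 400 = 173.20 ≈ 173.

173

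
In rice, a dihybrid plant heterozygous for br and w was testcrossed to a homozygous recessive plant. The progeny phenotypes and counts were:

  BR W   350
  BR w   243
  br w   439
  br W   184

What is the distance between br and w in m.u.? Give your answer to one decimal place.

The two most frequent classes, BR W (350) and br w (439), are the parental types, so the F1 was BR W / br w.
The recombinant classes are BR w and br W: 243 + 184 = 427.
Recombination frequency = 427/1216 = 0.3512 ≈ 35.1%, i.e. 35.1 m.u.

35.1 m.u.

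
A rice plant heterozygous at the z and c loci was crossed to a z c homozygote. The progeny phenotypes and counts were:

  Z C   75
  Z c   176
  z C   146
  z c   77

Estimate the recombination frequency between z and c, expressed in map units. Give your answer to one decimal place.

32.1 map units

The two most frequent classes, Z c (176) and z C (146), are the parental types, so the F1 was Z c / z C.
The recombinant classes are Z C and z c: 75 + 77 = 152.
Recombination frequency = 152/474 = 0.3207 ≈ 32.1%, i.e. 32.1 map units.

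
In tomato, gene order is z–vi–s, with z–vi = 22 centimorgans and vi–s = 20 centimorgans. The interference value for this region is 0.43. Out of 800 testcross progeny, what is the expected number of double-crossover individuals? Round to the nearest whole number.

20

Map distances give recombination frequencies of 0.220 and 0.200 for the two intervals.
With interference 0.43 (so coincidence = 0.57), expected double-crossover frequency = 0.220 × 0.200 × 0.57 = 0.02508.
Expected number = 0.02508 × 800 = 20.06 ≈ 20.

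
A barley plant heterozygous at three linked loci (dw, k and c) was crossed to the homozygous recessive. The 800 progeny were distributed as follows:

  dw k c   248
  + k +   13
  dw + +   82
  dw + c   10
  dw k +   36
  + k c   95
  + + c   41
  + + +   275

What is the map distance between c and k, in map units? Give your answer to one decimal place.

The two most frequent reciprocal classes, + + + and dw k c, are the parental types, so the F1 was + + + / dw k c.
The two rarest classes, + k + and dw + c, are the double crossovers. Comparing them with the parentals, only the k allele has switched, so k is the middle locus and the order is c – k – dw.
Crossovers in the c–k interval produce the single-crossover classes + + c and dw k + (41 + 36 = 77) plus the double crossovers (23).
RF(c–k) = (77 + 23) / 800 = 100/800 = 0.1250 → 12.5 map units.

12.5 map units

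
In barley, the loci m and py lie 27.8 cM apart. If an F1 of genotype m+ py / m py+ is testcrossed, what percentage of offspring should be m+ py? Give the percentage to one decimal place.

36.1%

A map distance of 27.8 cM corresponds to a recombination frequency of 0.278.
The F1 is m+ py / m py+, so m+ py is a parental gamete class with expected frequency (1 − r)/2 = 0.722/2 = 0.3610.
That is 0.3610 = 36.1% of the progeny.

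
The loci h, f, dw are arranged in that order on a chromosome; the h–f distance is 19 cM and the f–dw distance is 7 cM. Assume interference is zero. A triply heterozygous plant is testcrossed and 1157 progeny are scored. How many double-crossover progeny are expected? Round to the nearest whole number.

15

Map distances give recombination frequencies of 0.190 and 0.070 for the two intervals.
With no interference, expected double-crossover frequency = 0.190 × 0.070 = 0.01330.
Expected number = 0.01330 × 1157 = 15.39 ≈ 15.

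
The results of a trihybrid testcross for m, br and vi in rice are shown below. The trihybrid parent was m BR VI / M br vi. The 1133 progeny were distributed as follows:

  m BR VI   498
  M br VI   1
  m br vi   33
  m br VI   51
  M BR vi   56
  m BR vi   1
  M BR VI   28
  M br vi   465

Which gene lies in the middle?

vi

The two rarest classes, m BR vi and M br VI, are the double crossovers. Comparing them with the parentals, only the vi allele has switched, so vi is the middle locus and the order is m – vi – br.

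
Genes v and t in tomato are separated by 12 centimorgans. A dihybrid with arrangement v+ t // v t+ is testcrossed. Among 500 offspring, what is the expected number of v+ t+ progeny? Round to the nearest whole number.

A map distance of 12 centimorgans corresponds to a recombination frequency of 0.120.
The F1 is v+ t / v t+, so v+ t+ is a recombinant gamete class with expected frequency r/2 = 0.120/2 = 0.0600.
Expected number = 0.0600 × 500 = 30.00 ≈ 30.

30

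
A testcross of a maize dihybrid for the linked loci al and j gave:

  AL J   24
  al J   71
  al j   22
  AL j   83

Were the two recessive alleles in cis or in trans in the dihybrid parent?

trans

The two most frequent classes are AL j (83) and al J (71); these are the parental (non-recombinant) types.
So the F1 carried AL j on one chromosome and al J on the other — the recessive alleles are on opposite chromosomes (trans / repulsion).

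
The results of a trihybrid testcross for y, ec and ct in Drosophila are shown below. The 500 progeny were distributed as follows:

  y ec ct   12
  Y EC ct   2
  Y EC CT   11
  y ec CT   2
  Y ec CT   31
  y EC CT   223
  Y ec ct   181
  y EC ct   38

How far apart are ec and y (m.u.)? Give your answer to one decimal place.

The two most frequent reciprocal classes, y EC CT and Y ec ct, are the parental types, so the F1 was y EC CT / Y ec ct.
The two rarest classes, y ec CT and Y EC ct, are the double crossovers. Comparing them with the parentals, only the ec allele has switched, so ec is the middle locus and the order is y – ec – ct.
Crossovers in the y–ec interval produce the single-crossover classes Y EC CT and y ec ct (11 + 12 = 23) plus the double crossovers (4).
RF(y–ec) = (23 + 4) / 500 = 27/500 = 0.0540 → 5.4 m.u.

5.4 m.u.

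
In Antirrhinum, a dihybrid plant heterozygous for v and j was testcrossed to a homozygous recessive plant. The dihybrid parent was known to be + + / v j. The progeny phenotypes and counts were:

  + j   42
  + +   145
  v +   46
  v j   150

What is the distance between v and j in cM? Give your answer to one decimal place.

The recombinant classes are + j and v +: 42 + 46 = 88.
Recombination frequency = 88/383 = 0.2298 ≈ 23.0%, i.e. 23.0 cM.

23.0 cM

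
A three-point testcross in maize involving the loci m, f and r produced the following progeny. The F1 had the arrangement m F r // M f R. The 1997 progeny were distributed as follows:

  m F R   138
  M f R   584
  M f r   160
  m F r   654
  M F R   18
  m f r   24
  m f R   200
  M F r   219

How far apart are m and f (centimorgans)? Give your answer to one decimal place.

23.1 centimorgans

The two rarest classes, m f r and M F R, are the double crossovers. Comparing them with the parentals, only the f allele has switched, so f is the middle locus and the order is r – f – m.
Crossovers in the f–m interval produce the single-crossover classes M F r and m f R (219 + 200 = 419) plus the double crossovers (42).
RF(f–m) = (419 + 42) / 1997 = 461/1997 = 0.2308 → 23.1 centimorgans.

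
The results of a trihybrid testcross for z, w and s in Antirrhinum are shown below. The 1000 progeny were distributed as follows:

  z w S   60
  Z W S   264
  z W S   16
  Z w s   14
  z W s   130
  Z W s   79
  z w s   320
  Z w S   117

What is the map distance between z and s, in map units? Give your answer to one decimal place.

The two most frequent reciprocal classes, Z W S and z w s, are the parental types, so the F1 was Z W S / z w s.
The two rarest classes, z W S and Z w s, are the double crossovers. Comparing them with the parentals, only the z allele has switched, so z is the middle locus and the order is s – z – w.
Crossovers in the s–z interval produce the single-crossover classes Z W s and z w S (79 + 60 = 139) plus the double crossovers (30).
RF(s–z) = (139 + 30) / 1000 = 169/1000 = 0.1690 → 16.9 map units.

16.9 map units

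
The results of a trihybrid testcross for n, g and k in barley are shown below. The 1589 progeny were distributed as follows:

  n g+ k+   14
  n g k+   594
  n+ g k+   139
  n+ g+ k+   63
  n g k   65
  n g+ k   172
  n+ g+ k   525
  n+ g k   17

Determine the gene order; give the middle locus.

g

The two most frequent reciprocal classes, n+ g+ k and n g k+, are the parental types, so the F1 was n+ g+ k / n g k+.
The two rarest classes, n+ g k and n g+ k+, are the double crossovers. Comparing them with the parentals, only the g allele has switched, so g is the middle locus and the order is n – g – k.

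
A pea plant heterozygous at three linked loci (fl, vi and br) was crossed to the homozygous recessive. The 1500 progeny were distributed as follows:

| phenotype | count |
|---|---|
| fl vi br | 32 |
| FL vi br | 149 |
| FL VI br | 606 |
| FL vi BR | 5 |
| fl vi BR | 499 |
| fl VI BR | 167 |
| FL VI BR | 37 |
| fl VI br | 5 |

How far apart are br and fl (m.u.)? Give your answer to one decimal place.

5.3 m.u.

The two most frequent reciprocal classes, FL VI br and fl vi BR, are the parental types, so the F1 was FL VI br / fl vi BR.
The two rarest classes, fl VI br and FL vi BR, are the double crossovers. Comparing them with the parentals, only the fl allele has switched, so fl is the middle locus and the order is br – fl – vi.
Crossovers in the br–fl interval produce the single-crossover classes FL VI BR and fl vi br (37 + 32 = 69) plus the double crossovers (10).
RF(br–fl) = (69 + 10) / 1500 = 79/1500 = 0.0527 → 5.3 m.u.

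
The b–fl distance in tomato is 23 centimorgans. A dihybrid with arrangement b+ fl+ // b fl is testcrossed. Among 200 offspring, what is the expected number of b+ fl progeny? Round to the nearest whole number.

23

A map distance of 23 centimorgans corresponds to a recombination frequency of 0.230.
The F1 is b+ fl+ / b fl, so b+ fl is a recombinant gamete class with expected frequency r/2 = 0.230/2 = 0.1150.
Expected number = 0.1150 × 200 = 23.00 ≈ 23.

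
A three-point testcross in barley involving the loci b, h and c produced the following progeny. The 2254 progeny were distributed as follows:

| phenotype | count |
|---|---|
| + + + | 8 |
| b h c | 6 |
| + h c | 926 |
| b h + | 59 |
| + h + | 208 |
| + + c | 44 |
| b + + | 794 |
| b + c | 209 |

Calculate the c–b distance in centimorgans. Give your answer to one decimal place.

The two most frequent reciprocal classes, + h c and b + +, are the parental types, so the F1 was + h c / b + +.
The two rarest classes, b h c and + + +, are the double crossovers. Comparing them with the parentals, only the b allele has switched, so b is the middle locus and the order is h – b – c.
Crossovers in the b–c interval produce the single-crossover classes + h + and b + c (208 + 209 = 417) plus the double crossovers (14).
RF(b–c) = (417 + 14) / 2254 = 431/2254 = 0.1912 → 19.1 centimorgans.

19.1 centimorgans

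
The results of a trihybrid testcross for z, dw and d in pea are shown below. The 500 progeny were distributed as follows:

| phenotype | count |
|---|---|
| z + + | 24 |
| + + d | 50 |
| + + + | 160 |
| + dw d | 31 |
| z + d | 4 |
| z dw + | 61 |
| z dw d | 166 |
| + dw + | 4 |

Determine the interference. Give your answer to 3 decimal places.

0.466

The two most frequent reciprocal classes, z dw d and + + +, are the parental types, so the F1 was z dw d / + + +.
The two rarest classes, z + d and + dw +, are the double crossovers. Comparing them with the parentals, only the dw allele has switched, so dw is the middle locus and the order is z – dw – d.
z–dw: (55 + 8)/500 = 0.1260; dw–d: (111 + 8)/500 = 0.2380.
Expected DCO frequency = 0.1260 × 0.2380 ≈ 0.02999; observed = 8/500 ≈ 0.01600.
Coefficient of coincidence = 0.01600/0.02999 ≈ 0.534; interference = 1 − 0.534 = 0.466.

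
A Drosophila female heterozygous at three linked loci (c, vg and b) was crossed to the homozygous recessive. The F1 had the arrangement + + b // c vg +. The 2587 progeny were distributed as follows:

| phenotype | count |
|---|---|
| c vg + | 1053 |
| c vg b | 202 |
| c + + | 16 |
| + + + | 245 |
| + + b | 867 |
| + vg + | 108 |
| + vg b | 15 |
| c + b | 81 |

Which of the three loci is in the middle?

The two rarest classes, + vg b and c + +, are the double crossovers. Comparing them with the parentals, only the vg allele has switched, so vg is the middle locus and the order is b – vg – c.

vg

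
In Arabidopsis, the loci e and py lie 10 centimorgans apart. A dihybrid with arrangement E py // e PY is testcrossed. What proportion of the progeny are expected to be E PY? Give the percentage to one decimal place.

A map distance of 10 centimorgans corresponds to a recombination frequency of 0.100.
The F1 is E py / e PY, so E PY is a recombinant gamete class with expected frequency r/2 = 0.100/2 = 0.0500.
That is 0.0500 = 5.0% of the progeny.

5.0%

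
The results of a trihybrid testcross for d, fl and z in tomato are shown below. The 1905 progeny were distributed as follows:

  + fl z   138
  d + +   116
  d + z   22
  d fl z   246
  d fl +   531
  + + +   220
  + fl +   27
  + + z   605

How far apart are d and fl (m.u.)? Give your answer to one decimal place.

The two most frequent reciprocal classes, + + z and d fl +, are the parental types, so the F1 was + + z / d fl +.
The two rarest classes, d + z and + fl +, are the double crossovers. Comparing them with the parentals, only the d allele has switched, so d is the middle locus and the order is z – d – fl.
Crossovers in the d–fl interval produce the single-crossover classes + fl z and d + + (138 + 116 = 254) plus the double crossovers (49).
RF(d–fl) = (254 + 49) / 1905 = 303/1905 = 0.1591 → 15.9 m.u.

15.9 m.u.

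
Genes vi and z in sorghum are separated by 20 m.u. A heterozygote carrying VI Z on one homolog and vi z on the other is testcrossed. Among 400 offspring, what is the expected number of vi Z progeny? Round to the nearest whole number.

40

A map distance of 20 m.u. corresponds to a recombination frequency of 0.200.
The F1 is VI Z / vi z, so vi Z is a recombinant gamete class with expected frequency r/2 = 0.200/2 = 0.1000.
Expected number = 0.1000 × 400 = 40.00 ≈ 40.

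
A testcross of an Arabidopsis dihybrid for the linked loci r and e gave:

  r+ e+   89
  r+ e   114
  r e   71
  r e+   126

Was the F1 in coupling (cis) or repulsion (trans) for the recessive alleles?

The two most frequent classes are r+ e (114) and r e+ (126); these are the parental (non-recombinant) types.
So the F1 carried r+ e on one chromosome and r e+ on the other — the recessive alleles are on opposite chromosomes (trans / repulsion).

trans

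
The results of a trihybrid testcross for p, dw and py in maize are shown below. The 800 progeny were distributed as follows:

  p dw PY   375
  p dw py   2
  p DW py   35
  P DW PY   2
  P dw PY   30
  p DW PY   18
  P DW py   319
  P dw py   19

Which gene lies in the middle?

The two most frequent reciprocal classes, P DW py and p dw PY, are the parental types, so the F1 was P DW py / p dw PY.
The two rarest classes, P DW PY and p dw py, are the double crossovers. Comparing them with the parentals, only the py allele has switched, so py is the middle locus and the order is p – py – dw.

py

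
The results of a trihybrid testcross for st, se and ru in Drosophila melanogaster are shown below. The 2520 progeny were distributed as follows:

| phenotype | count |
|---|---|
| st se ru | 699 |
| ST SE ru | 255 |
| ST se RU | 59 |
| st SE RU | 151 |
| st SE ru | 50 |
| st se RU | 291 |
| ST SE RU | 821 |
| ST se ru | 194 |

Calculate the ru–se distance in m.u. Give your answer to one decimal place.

The two most frequent reciprocal classes, ST SE RU and st se ru, are the parental types, so the F1 was ST SE RU / st se ru.
The two rarest classes, ST se RU and st SE ru, are the double crossovers. Comparing them with the parentals, only the se allele has switched, so se is the middle locus and the order is st – se – ru.
Crossovers in the se–ru interval produce the single-crossover classes ST SE ru and st se RU (255 + 291 = 546) plus the double crossovers (109).
RF(se–ru) = (546 + 109) / 2520 = 655/2520 = 0.2599 → 26.0 m.u.

26.0 m.u.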